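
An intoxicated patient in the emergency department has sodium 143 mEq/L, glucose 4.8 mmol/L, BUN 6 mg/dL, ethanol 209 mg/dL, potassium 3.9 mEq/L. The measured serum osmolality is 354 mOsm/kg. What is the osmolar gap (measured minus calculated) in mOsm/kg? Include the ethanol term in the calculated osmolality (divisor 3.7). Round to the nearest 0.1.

4.6 mOsm/kg

Calculated osmolality = 2·Na + glucose + BUN/2.8 + ethanol/3.7
= 2·143 + 4.8 + 6/2.8 + 209/3.7
= 286 + 4.80 + 2.14 + 56.49
= 349.43 mOsm/kg ≈ 349.4 mOsm/kg
Osmolar gap = measured − calculated = 354 − 349.4 = 4.6 mOsm/kg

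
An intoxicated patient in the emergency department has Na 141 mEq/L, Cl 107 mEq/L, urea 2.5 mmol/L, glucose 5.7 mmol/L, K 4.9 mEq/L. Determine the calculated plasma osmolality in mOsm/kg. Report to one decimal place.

290.2 mOsm/kg

Calculated osmolality = 2·Na + glucose + urea
= 2·141 + 5.7 + 2.5
= 282 + 5.70 + 2.50
= 290.2 mOsm/kg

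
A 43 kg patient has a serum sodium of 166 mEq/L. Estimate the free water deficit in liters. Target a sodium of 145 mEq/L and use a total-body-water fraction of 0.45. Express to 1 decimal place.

2.8 L

TBW = 0.45 · 43 = 19.35 L
Free water deficit = TBW · (Na/145 − 1)
= 19.35 · (166/145 − 1)
= 19.35 · 0.1448
= 2.8 L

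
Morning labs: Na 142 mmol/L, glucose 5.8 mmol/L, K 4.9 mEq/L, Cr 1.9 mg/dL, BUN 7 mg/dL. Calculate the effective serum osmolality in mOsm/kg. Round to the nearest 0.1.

Effective osmolality excludes urea (freely permeant across cell membranes):
2·Na + glucose
= 2·142 + 5.8
= 284 + 5.8
= 289.8 mOsm/kg

289.8 mOsm/kg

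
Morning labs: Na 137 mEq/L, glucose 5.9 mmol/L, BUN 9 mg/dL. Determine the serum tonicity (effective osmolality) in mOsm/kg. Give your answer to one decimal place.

279.9 mOsm/kg

Effective osmolality excludes urea (freely permeant across cell membranes):
2·Na + glucose
= 2·137 + 5.9
= 274 + 5.9
= 279.9 mOsm/kg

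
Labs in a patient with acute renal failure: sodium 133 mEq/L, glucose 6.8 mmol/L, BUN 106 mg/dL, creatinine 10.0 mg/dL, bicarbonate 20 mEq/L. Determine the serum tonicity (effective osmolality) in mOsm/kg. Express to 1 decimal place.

Effective osmolality excludes urea (freely permeant across cell membranes):
2·Na + glucose
= 2·133 + 6.8
= 266 + 6.8
= 272.8 mOsm/kg

272.8 mOsm/kg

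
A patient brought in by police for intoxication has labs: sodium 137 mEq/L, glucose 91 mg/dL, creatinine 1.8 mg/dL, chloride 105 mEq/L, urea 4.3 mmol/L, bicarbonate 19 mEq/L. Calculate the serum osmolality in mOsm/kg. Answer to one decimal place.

283.4 mOsm/kg

Calculated osmolality = 2·Na + glucose/18 + urea
= 2·137 + 91/18 + 4.3
= 274 + 5.06 + 4.30
= 283.36 mOsm/kg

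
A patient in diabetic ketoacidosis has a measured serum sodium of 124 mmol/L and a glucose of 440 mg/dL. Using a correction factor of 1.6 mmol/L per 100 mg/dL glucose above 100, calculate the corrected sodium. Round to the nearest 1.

Corrected Na = measured Na + 1.6 · (glucose − 100)/100
= 124 + 1.6 · (440 − 100)/100
= 124 + 5.4
= 129.4 mmol/L

129 mmol/L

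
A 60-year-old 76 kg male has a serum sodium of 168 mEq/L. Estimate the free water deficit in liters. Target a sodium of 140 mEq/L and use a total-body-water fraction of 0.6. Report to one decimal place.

TBW = 0.6 · 76 = 45.6 L
Free water deficit = TBW · (Na/140 − 1)
= 45.6 · (168/140 − 1)
= 45.6 · 0.2
= 9.12 L

9.1 L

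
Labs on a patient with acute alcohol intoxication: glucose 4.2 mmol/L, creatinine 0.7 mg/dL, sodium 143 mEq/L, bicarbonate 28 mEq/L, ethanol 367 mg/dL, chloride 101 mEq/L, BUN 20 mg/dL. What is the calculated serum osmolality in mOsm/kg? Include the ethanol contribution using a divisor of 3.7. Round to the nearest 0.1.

Calculated osmolality = 2·Na + glucose + BUN/2.8 + ethanol/3.7
= 2·143 + 4.2 + 20/2.8 + 367/3.7
= 286 + 4.20 + 7.14 + 99.19
= 396.53 mOsm/kg

396.5 mOsm/kg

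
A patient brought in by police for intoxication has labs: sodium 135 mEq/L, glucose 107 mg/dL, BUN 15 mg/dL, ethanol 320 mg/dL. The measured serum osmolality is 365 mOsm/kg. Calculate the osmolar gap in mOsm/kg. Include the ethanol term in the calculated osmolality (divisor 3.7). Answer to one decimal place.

Calculated osmolality = 2·Na + glucose/18 + BUN/2.8 + ethanol/3.7
= 2·135 + 107/18 + 15/2.8 + 320/3.7
= 270 + 5.94 + 5.36 + 86.49
= 367.79 mOsm/kg ≈ 367.8 mOsm/kg
Osmolar gap = measured − calculated = 365 − 367.8 = -2.8 mOsm/kg

-2.8 mOsm/kg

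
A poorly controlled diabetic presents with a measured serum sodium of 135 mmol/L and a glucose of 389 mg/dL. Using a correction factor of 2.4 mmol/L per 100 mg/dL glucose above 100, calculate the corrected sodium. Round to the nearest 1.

Corrected Na = measured Na + 2.4 · (glucose − 100)/100
= 135 + 2.4 · (389 − 100)/100
= 135 + 6.9
= 141.9 mmol/L

142 mmol/L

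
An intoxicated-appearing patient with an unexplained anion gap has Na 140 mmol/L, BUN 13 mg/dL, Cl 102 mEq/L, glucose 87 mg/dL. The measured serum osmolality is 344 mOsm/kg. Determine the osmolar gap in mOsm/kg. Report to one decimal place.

Calculated osmolality = 2·Na + glucose/18 + BUN/2.8
= 2·140 + 87/18 + 13/2.8
= 280 + 4.83 + 4.64
= 289.47 mOsm/kg ≈ 289.5 mOsm/kg
Osmolar gap = measured − calculated = 344 − 289.5 = 54.5 mOsm/kg

54.5 mOsm/kg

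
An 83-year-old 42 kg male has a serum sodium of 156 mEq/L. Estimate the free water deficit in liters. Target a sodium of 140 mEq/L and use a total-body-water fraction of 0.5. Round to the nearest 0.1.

2.4 L

TBW = 0.5 · 42 = 21 L
Free water deficit = TBW · (Na/140 − 1)
= 21 · (156/140 − 1)
= 21 · 0.1143
= 2.4 L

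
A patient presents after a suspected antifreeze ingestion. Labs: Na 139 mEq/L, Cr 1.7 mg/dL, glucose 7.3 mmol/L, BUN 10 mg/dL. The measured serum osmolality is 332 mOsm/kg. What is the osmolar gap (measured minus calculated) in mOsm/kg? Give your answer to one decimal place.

Calculated osmolality = 2·Na + glucose + BUN/2.8
= 2·139 + 7.3 + 10/2.8
= 278 + 7.30 + 3.57
= 288.87 mOsm/kg ≈ 288.9 mOsm/kg
Osmolar gap = measured − calculated = 332 − 288.9 = 43.1 mOsm/kg

43.1 mOsm/kg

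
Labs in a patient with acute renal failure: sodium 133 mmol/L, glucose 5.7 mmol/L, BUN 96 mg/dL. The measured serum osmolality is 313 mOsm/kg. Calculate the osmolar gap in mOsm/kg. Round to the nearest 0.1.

Calculated osmolality = 2·Na + glucose + BUN/2.8
= 2·133 + 5.7 + 96/2.8
= 266 + 5.70 + 34.29
= 305.99 mOsm/kg ≈ 306.0 mOsm/kg
Osmolar gap = measured − calculated = 313 − 306.0 = 7.0 mOsm/kg

7.0 mOsm/kg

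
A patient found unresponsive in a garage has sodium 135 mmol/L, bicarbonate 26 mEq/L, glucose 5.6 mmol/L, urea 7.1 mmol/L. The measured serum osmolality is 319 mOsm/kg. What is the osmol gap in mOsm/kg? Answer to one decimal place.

36.3 mOsm/kg

Calculated osmolality = 2·Na + glucose + urea
= 2·135 + 5.6 + 7.1
= 270 + 5.60 + 7.10
= 282.7 mOsm/kg ≈ 282.7 mOsm/kg
Osmolar gap = measured − calculated = 319 − 282.7 = 36.3 mOsm/kg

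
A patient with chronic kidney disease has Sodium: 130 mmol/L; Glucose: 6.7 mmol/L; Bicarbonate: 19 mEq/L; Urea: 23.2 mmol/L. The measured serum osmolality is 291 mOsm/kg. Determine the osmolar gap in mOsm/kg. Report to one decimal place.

Calculated osmolality = 2·Na + glucose + urea
= 2·130 + 6.7 + 23.2
= 260 + 6.70 + 23.20
= 289.9 mOsm/kg ≈ 289.9 mOsm/kg
Osmolar gap = measured − calculated = 291 − 289.9 = 1.1 mOsm/kg

1.1 mOsm/kg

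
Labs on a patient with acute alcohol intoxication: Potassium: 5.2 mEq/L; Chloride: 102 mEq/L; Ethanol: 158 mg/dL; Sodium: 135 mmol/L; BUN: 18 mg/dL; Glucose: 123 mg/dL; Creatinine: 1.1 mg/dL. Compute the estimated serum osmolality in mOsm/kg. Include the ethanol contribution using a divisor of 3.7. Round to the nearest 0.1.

326.0 mOsm/kg

Calculated osmolality = 2·Na + glucose/18 + BUN/2.8 + ethanol/3.7
= 2·135 + 123/18 + 18/2.8 + 158/3.7
= 270 + 6.83 + 6.43 + 42.70
= 325.96 mOsm/kg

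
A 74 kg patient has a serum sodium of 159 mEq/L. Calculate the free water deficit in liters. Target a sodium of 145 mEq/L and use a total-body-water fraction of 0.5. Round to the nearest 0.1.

TBW = 0.5 · 74 = 37 L
Free water deficit = TBW · (Na/145 − 1)
= 37 · (159/145 − 1)
= 37 · 0.0966
= 3.57 L

3.6 L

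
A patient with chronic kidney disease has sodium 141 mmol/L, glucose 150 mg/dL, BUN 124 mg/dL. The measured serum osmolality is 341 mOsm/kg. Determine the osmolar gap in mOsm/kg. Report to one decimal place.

Calculated osmolality = 2·Na + glucose/18 + BUN/2.8
= 2·141 + 150/18 + 124/2.8
= 282 + 8.33 + 44.29
= 334.62 mOsm/kg ≈ 334.6 mOsm/kg
Osmolar gap = measured − calculated = 341 − 334.6 = 6.4 mOsm/kg

6.4 mOsm/kg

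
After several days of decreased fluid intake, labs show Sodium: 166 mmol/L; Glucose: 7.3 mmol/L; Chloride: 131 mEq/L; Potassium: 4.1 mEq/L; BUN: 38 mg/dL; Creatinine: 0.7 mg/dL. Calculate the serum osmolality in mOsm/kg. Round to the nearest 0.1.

352.9 mOsm/kg

Calculated osmolality = 2·Na + glucose + BUN/2.8
= 2·166 + 7.3 + 38/2.8
= 332 + 7.30 + 13.57
= 352.87 mOsm/kg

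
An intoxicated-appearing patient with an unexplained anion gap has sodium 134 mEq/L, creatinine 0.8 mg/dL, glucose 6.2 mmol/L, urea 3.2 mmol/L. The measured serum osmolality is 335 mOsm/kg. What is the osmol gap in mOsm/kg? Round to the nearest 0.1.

Calculated osmolality = 2·Na + glucose + urea
= 2·134 + 6.2 + 3.2
= 268 + 6.20 + 3.20
= 277.4 mOsm/kg ≈ 277.4 mOsm/kg
Osmolar gap = measured − calculated = 335 − 277.4 = 57.6 mOsm/kg

57.6 mOsm/kg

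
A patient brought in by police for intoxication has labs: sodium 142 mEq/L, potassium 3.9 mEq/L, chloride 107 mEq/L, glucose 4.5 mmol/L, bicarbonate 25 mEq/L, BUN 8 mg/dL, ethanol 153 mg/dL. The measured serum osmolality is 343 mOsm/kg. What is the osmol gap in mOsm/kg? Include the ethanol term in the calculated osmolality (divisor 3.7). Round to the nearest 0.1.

Calculated osmolality = 2·Na + glucose + BUN/2.8 + ethanol/3.7
= 2·142 + 4.5 + 8/2.8 + 153/3.7
= 284 + 4.50 + 2.86 + 41.35
= 332.71 mOsm/kg ≈ 332.7 mOsm/kg
Osmolar gap = measured − calculated = 343 − 332.7 = 10.3 mOsm/kg

10.3 mOsm/kg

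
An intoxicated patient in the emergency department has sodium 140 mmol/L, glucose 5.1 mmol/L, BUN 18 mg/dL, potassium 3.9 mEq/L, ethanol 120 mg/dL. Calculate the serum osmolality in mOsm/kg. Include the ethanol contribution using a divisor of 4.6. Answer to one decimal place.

Calculated osmolality = 2·Na + glucose + BUN/2.8 + ethanol/4.6
= 2·140 + 5.1 + 18/2.8 + 120/4.6
= 280 + 5.10 + 6.43 + 26.09
= 317.62 mOsm/kg

317.6 mOsm/kg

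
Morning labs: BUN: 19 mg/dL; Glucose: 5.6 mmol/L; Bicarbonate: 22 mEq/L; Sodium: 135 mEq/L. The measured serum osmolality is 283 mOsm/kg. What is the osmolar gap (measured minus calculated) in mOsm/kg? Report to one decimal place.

Calculated osmolality = 2·Na + glucose + BUN/2.8
= 2·135 + 5.6 + 19/2.8
= 270 + 5.60 + 6.79
= 282.39 mOsm/kg ≈ 282.4 mOsm/kg
Osmolar gap = measured − calculated = 283 − 282.4 = 0.6 mOsm/kg

0.6 mOsm/kg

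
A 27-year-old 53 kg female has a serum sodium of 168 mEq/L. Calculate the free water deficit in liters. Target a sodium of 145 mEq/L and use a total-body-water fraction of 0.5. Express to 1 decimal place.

4.2 L

TBW = 0.5 · 53 = 26.5 L
Free water deficit = TBW · (Na/145 − 1)
= 26.5 · (168/145 − 1)
= 26.5 · 0.1586
= 4.2 L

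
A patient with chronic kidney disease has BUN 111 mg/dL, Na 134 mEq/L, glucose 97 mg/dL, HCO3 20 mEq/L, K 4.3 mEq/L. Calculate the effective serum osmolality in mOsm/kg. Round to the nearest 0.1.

273.4 mOsm/kg

Effective osmolality excludes urea (freely permeant across cell membranes):
2·Na + glucose/18
= 2·134 + 97/18
= 268 + 5.39
= 273.39 mOsm/kg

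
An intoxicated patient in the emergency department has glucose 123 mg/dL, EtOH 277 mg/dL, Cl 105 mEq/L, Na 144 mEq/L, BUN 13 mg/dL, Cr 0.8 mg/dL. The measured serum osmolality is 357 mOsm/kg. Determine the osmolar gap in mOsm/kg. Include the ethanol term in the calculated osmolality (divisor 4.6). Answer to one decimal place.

-2.7 mOsm/kg

Calculated osmolality = 2·Na + glucose/18 + BUN/2.8 + ethanol/4.6
= 2·144 + 123/18 + 13/2.8 + 277/4.6
= 288 + 6.83 + 4.64 + 60.22
= 359.69 mOsm/kg ≈ 359.7 mOsm/kg
Osmolar gap = measured − calculated = 357 − 359.7 = -2.7 mOsm/kg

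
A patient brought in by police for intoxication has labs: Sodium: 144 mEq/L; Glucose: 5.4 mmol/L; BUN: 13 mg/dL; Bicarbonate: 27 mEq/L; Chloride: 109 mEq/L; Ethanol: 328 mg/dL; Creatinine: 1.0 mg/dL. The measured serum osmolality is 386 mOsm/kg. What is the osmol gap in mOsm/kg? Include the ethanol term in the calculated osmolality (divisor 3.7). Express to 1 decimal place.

-0.7 mOsm/kg

Calculated osmolality = 2·Na + glucose + BUN/2.8 + ethanol/3.7
= 2·144 + 5.4 + 13/2.8 + 328/3.7
= 288 + 5.40 + 4.64 + 88.65
= 386.69 mOsm/kg ≈ 386.7 mOsm/kg
Osmolar gap = measured − calculated = 386 − 386.7 = -0.7 mOsm/kg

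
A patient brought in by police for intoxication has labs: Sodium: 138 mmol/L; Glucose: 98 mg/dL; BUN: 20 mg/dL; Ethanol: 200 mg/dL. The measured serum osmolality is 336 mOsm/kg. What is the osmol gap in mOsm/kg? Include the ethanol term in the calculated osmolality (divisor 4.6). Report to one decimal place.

Calculated osmolality = 2·Na + glucose/18 + BUN/2.8 + ethanol/4.6
= 2·138 + 98/18 + 20/2.8 + 200/4.6
= 276 + 5.44 + 7.14 + 43.48
= 332.06 mOsm/kg ≈ 332.1 mOsm/kg
Osmolar gap = measured − calculated = 336 − 332.1 = 3.9 mOsm/kg

3.9 mOsm/kg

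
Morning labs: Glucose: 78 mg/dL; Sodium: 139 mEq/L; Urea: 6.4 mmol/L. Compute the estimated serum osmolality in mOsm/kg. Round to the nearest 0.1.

Calculated osmolality = 2·Na + glucose/18 + urea
= 2·139 + 78/18 + 6.4
= 278 + 4.33 + 6.40
= 288.73 mOsm/kg

288.7 mOsm/kg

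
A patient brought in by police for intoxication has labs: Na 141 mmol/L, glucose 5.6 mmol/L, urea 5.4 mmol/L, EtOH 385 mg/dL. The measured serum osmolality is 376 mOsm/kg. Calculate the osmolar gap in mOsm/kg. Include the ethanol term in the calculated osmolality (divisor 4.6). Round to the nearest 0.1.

Calculated osmolality = 2·Na + glucose + urea + ethanol/4.6
= 2·141 + 5.6 + 5.4 + 385/4.6
= 282 + 5.60 + 5.40 + 83.70
= 376.7 mOsm/kg ≈ 376.7 mOsm/kg
Osmolar gap = measured − calculated = 376 − 376.7 = -0.7 mOsm/kg

-0.7 mOsm/kg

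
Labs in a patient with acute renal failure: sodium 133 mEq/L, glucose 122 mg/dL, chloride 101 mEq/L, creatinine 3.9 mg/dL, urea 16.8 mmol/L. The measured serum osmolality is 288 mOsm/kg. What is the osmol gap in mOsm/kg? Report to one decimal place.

Calculated osmolality = 2·Na + glucose/18 + urea
= 2·133 + 122/18 + 16.8
= 266 + 6.78 + 16.80
= 289.58 mOsm/kg ≈ 289.6 mOsm/kg
Osmolar gap = measured − calculated = 288 − 289.6 = -1.6 mOsm/kg

-1.6 mOsm/kg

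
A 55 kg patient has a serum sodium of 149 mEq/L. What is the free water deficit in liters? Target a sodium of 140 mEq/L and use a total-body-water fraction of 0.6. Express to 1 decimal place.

TBW = 0.6 · 55 = 33 L
Free water deficit = TBW · (Na/140 − 1)
= 33 · (149/140 − 1)
= 33 · 0.0643
= 2.12 L

2.1 L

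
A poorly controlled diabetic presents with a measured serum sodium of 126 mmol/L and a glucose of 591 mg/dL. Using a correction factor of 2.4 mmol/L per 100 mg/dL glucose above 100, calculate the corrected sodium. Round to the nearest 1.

138 mmol/L

Corrected Na = measured Na + 2.4 · (glucose − 100)/100
= 126 + 2.4 · (591 − 100)/100
= 126 + 11.8
= 137.8 mmol/L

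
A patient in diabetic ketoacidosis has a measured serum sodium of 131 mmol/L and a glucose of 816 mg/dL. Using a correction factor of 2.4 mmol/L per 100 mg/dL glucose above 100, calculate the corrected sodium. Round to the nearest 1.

Corrected Na = measured Na + 2.4 · (glucose − 100)/100
= 131 + 2.4 · (816 − 100)/100
= 131 + 17.2
= 148.2 mmol/L

148 mmol/L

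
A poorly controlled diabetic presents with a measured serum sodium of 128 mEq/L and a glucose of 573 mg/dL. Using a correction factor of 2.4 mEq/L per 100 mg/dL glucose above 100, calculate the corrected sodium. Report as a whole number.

139 mEq/L

Corrected Na = measured Na + 2.4 · (glucose − 100)/100
= 128 + 2.4 · (573 − 100)/100
= 128 + 11.4
= 139.4 mEq/L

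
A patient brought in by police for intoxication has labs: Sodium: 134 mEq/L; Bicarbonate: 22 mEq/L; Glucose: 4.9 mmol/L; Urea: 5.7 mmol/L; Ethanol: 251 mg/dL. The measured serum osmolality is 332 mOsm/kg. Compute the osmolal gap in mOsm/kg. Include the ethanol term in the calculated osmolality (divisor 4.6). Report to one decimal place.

Calculated osmolality = 2·Na + glucose + urea + ethanol/4.6
= 2·134 + 4.9 + 5.7 + 251/4.6
= 268 + 4.90 + 5.70 + 54.57
= 333.17 mOsm/kg ≈ 333.2 mOsm/kg
Osmolar gap = measured − calculated = 332 − 333.2 = -1.2 mOsm/kg

-1.2 mOsm/kg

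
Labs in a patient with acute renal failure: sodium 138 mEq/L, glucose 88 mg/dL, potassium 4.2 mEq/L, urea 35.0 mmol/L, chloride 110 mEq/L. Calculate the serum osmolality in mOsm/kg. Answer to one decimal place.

Calculated osmolality = 2·Na + glucose/18 + urea
= 2·138 + 88/18 + 35
= 276 + 4.89 + 35
= 315.89 mOsm/kg

315.9 mOsm/kg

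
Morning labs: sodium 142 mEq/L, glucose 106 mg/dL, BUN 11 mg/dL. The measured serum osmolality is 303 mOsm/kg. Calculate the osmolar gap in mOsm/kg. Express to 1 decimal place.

Calculated osmolality = 2·Na + glucose/18 + BUN/2.8
= 2·142 + 106/18 + 11/2.8
= 284 + 5.89 + 3.93
= 293.82 mOsm/kg ≈ 293.8 mOsm/kg
Osmolar gap = measured − calculated = 303 − 293.8 = 9.2 mOsm/kg

9.2 mOsm/kg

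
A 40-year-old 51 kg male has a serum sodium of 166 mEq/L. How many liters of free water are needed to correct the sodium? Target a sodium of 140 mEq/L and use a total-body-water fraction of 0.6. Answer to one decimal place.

5.7 L

TBW = 0.6 · 51 = 30.6 L
Free water deficit = TBW · (Na/140 − 1)
= 30.6 · (166/140 − 1)
= 30.6 · 0.1857
= 5.68 L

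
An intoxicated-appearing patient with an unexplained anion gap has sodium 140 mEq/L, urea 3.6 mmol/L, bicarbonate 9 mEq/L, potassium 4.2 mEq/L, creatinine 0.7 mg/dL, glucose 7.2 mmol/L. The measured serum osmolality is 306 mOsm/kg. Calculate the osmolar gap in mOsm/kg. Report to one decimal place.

15.2 mOsm/kg

Calculated osmolality = 2·Na + glucose + urea
= 2·140 + 7.2 + 3.6
= 280 + 7.20 + 3.60
= 290.8 mOsm/kg ≈ 290.8 mOsm/kg
Osmolar gap = measured − calculated = 306 − 290.8 = 15.2 mOsm/kg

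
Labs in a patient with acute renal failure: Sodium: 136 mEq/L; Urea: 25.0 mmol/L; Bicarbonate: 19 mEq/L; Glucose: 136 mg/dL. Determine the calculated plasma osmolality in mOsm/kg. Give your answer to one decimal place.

304.6 mOsm/kg

Calculated osmolality = 2·Na + glucose/18 + urea
= 2·136 + 136/18 + 25
= 272 + 7.56 + 25
= 304.56 mOsm/kg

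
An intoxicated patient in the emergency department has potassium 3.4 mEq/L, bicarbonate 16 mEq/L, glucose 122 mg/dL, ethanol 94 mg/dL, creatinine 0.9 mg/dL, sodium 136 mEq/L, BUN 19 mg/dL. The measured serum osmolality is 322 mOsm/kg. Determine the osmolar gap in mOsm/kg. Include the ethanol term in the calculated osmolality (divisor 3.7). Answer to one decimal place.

11.0 mOsm/kg

Calculated osmolality = 2·Na + glucose/18 + BUN/2.8 + ethanol/3.7
= 2·136 + 122/18 + 19/2.8 + 94/3.7
= 272 + 6.78 + 6.79 + 25.41
= 310.98 mOsm/kg ≈ 311.0 mOsm/kg
Osmolar gap = measured − calculated = 322 − 311.0 = 11.0 mOsm/kg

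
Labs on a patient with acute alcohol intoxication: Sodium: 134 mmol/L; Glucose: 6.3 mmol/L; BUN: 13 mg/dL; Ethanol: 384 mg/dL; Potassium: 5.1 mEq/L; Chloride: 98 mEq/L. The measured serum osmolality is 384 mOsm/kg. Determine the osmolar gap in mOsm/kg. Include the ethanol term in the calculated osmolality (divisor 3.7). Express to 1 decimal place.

Calculated osmolality = 2·Na + glucose + BUN/2.8 + ethanol/3.7
= 2·134 + 6.3 + 13/2.8 + 384/3.7
= 268 + 6.30 + 4.64 + 103.78
= 382.72 mOsm/kg ≈ 382.7 mOsm/kg
Osmolar gap = measured − calculated = 384 − 382.7 = 1.3 mOsm/kg

1.3 mOsm/kg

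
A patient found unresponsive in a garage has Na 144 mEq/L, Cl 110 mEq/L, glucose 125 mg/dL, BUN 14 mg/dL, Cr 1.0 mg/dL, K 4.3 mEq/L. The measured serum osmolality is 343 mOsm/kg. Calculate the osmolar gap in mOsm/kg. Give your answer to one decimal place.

Calculated osmolality = 2·Na + glucose/18 + BUN/2.8
= 2·144 + 125/18 + 14/2.8
= 288 + 6.94 + 5
= 299.94 mOsm/kg ≈ 299.9 mOsm/kg
Osmolar gap = measured − calculated = 343 − 299.9 = 43.1 mOsm/kg

43.1 mOsm/kg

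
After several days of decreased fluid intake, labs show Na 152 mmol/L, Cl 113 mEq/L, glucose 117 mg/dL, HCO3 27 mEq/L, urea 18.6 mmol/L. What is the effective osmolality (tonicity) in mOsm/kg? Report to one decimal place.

310.5 mOsm/kg

Effective osmolality excludes urea (freely permeant across cell membranes):
2·Na + glucose/18
= 2·152 + 117/18
= 304 + 6.5
= 310.5 mOsm/kg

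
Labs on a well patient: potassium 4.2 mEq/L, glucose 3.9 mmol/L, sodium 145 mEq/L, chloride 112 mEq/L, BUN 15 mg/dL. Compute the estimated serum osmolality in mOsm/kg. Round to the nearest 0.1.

Calculated osmolality = 2·Na + glucose + BUN/2.8
= 2·145 + 3.9 + 15/2.8
= 290 + 3.90 + 5.36
= 299.26 mOsm/kg

299.3 mOsm/kg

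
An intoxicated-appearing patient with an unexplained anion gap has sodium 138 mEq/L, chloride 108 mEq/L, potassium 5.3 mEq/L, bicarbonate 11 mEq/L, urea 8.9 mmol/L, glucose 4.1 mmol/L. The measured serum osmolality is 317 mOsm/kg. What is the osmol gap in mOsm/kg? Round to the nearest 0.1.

Calculated osmolality = 2·Na + glucose + urea
= 2·138 + 4.1 + 8.9
= 276 + 4.10 + 8.90
= 289 mOsm/kg ≈ 289.0 mOsm/kg
Osmolar gap = measured − calculated = 317 − 289.0 = 28.0 mOsm/kg

28.0 mOsm/kg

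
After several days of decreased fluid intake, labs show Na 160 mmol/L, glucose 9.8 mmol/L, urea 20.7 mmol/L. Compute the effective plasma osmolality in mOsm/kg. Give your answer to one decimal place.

Effective osmolality excludes urea (freely permeant across cell membranes):
2·Na + glucose
= 2·160 + 9.8
= 320 + 9.8
= 329.8 mOsm/kg

329.8 mOsm/kg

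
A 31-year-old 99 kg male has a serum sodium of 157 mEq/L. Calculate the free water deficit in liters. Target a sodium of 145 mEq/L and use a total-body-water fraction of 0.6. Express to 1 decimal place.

TBW = 0.6 · 99 = 59.4 L
Free water deficit = TBW · (Na/145 − 1)
= 59.4 · (157/145 − 1)
= 59.4 · 0.0828
= 4.92 L

4.9 L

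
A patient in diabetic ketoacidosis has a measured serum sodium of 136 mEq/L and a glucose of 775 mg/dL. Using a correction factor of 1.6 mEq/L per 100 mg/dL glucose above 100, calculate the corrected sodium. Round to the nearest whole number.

147 mEq/L

Corrected Na = measured Na + 1.6 · (glucose − 100)/100
= 136 + 1.6 · (775 − 100)/100
= 136 + 10.8
= 146.8 mEq/L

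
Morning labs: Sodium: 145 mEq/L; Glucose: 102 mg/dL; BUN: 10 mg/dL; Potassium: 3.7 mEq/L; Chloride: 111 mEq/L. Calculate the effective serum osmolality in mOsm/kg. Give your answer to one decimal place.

Effective osmolality excludes urea (freely permeant across cell membranes):
2·Na + glucose/18
= 2·145 + 102/18
= 290 + 5.67
= 295.67 mOsm/kg

295.7 mOsm/kg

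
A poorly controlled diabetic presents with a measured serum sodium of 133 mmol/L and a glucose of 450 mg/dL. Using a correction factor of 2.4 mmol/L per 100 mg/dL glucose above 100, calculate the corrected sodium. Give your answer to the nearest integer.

141 mmol/L

Corrected Na = measured Na + 2.4 · (glucose − 100)/100
= 133 + 2.4 · (450 − 100)/100
= 133 + 8.4
= 141.4 mmol/L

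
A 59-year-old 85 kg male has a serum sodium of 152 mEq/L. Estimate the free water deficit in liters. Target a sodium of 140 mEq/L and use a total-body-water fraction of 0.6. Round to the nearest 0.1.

TBW = 0.6 · 85 = 51 L
Free water deficit = TBW · (Na/140 − 1)
= 51 · (152/140 − 1)
= 51 · 0.0857
= 4.37 L

4.4 L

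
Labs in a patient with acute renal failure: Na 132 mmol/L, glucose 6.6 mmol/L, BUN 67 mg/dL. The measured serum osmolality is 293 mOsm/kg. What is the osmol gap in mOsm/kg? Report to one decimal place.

-1.5 mOsm/kg

Calculated osmolality = 2·Na + glucose + BUN/2.8
= 2·132 + 6.6 + 67/2.8
= 264 + 6.60 + 23.93
= 294.53 mOsm/kg ≈ 294.5 mOsm/kg
Osmolar gap = measured − calculated = 293 − 294.5 = -1.5 mOsm/kg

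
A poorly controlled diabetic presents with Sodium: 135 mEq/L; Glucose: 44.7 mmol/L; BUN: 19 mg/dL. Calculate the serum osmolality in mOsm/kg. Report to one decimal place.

Calculated osmolality = 2·Na + glucose + BUN/2.8
= 2·135 + 44.7 + 19/2.8
= 270 + 44.70 + 6.79
= 321.49 mOsm/kg

321.5 mOsm/kg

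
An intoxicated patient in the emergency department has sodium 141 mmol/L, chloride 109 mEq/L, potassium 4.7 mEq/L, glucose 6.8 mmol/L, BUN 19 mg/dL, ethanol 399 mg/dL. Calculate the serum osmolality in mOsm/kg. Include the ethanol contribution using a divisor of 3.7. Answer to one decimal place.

Calculated osmolality = 2·Na + glucose + BUN/2.8 + ethanol/3.7
= 2·141 + 6.8 + 19/2.8 + 399/3.7
= 282 + 6.80 + 6.79 + 107.84
= 403.43 mOsm/kg

403.4 mOsm/kg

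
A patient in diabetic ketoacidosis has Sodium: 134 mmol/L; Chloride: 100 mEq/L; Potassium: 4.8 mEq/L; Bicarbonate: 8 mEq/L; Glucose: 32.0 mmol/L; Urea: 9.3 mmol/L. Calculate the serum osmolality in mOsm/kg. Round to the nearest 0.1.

Calculated osmolality = 2·Na + glucose + urea
= 2·134 + 32 + 9.3
= 268 + 32 + 9.30
= 309.3 mOsm/kg

309.3 mOsm/kg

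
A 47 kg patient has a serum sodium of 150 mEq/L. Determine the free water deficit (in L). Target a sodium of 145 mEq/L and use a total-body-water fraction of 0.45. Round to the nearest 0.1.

0.7 L

TBW = 0.45 · 47 = 21.15 L
Free water deficit = TBW · (Na/145 − 1)
= 21.15 · (150/145 − 1)
= 21.15 · 0.0345
= 0.73 L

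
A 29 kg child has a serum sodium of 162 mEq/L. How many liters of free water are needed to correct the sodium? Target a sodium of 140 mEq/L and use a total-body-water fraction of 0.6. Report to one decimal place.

2.7 L

TBW = 0.6 · 29 = 17.4 L
Free water deficit = TBW · (Na/140 − 1)
= 17.4 · (162/140 − 1)
= 17.4 · 0.1571
= 2.73 L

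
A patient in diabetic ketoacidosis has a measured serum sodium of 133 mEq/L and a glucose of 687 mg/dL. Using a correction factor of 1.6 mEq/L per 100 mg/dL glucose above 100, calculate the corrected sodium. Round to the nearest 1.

142 mEq/L

Corrected Na = measured Na + 1.6 · (glucose − 100)/100
= 133 + 1.6 · (687 − 100)/100
= 133 + 9.4
= 142.4 mEq/L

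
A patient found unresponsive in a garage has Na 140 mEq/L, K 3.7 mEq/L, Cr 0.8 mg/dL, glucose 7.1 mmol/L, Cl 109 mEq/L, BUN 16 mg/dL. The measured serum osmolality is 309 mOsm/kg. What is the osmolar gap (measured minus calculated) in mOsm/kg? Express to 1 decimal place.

16.2 mOsm/kg

Calculated osmolality = 2·Na + glucose + BUN/2.8
= 2·140 + 7.1 + 16/2.8
= 280 + 7.10 + 5.71
= 292.81 mOsm/kg ≈ 292.8 mOsm/kg
Osmolar gap = measured − calculated = 309 − 292.8 = 16.2 mOsm/kg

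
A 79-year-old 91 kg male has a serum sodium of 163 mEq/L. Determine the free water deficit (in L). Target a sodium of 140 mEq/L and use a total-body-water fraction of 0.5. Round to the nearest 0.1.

TBW = 0.5 · 91 = 45.5 L
Free water deficit = TBW · (Na/140 − 1)
= 45.5 · (163/140 − 1)
= 45.5 · 0.1643
= 7.48 L

7.5 L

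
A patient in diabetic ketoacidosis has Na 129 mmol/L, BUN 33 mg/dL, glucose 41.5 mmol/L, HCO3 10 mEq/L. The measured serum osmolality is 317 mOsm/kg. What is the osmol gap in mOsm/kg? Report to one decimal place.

Calculated osmolality = 2·Na + glucose + BUN/2.8
= 2·129 + 41.5 + 33/2.8
= 258 + 41.50 + 11.79
= 311.29 mOsm/kg ≈ 311.3 mOsm/kg
Osmolar gap = measured − calculated = 317 − 311.3 = 5.7 mOsm/kg

5.7 mOsm/kg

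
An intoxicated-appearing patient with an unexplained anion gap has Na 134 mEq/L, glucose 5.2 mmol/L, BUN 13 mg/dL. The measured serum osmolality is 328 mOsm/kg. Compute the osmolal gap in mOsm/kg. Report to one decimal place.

50.2 mOsm/kg

Calculated osmolality = 2·Na + glucose + BUN/2.8
= 2·134 + 5.2 + 13/2.8
= 268 + 5.20 + 4.64
= 277.84 mOsm/kg ≈ 277.8 mOsm/kg
Osmolar gap = measured − calculated = 328 − 277.8 = 50.2 mOsm/kg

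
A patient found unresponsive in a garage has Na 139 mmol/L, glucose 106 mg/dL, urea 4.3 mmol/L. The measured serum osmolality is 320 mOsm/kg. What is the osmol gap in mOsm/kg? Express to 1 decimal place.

31.8 mOsm/kg

Calculated osmolality = 2·Na + glucose/18 + urea
= 2·139 + 106/18 + 4.3
= 278 + 5.89 + 4.30
= 288.19 mOsm/kg ≈ 288.2 mOsm/kg
Osmolar gap = measured − calculated = 320 − 288.2 = 31.8 mOsm/kg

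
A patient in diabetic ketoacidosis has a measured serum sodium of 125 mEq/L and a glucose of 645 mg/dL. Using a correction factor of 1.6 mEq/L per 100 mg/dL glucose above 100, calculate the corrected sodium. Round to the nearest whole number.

Corrected Na = measured Na + 1.6 · (glucose − 100)/100
= 125 + 1.6 · (645 − 100)/100
= 125 + 8.7
= 133.7 mEq/L

134 mEq/L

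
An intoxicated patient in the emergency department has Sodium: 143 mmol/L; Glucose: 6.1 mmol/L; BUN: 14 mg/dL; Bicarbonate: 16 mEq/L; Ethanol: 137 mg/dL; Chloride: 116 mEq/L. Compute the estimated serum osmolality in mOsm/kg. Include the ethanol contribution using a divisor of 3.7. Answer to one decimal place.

334.1 mOsm/kg

Calculated osmolality = 2·Na + glucose + BUN/2.8 + ethanol/3.7
= 2·143 + 6.1 + 14/2.8 + 137/3.7
= 286 + 6.10 + 5 + 37.03
= 334.13 mOsm/kg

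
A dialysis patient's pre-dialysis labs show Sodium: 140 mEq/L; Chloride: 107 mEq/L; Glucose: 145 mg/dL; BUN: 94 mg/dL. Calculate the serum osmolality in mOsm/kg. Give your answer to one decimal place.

321.6 mOsm/kg

Calculated osmolality = 2·Na + glucose/18 + BUN/2.8
= 2·140 + 145/18 + 94/2.8
= 280 + 8.06 + 33.57
= 321.63 mOsm/kg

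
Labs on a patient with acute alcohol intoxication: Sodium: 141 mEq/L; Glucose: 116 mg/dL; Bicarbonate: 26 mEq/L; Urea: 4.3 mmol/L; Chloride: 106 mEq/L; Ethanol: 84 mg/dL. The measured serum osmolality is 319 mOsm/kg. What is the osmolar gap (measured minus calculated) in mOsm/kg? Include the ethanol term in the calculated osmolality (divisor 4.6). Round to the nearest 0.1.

8.0 mOsm/kg

Calculated osmolality = 2·Na + glucose/18 + urea + ethanol/4.6
= 2·141 + 116/18 + 4.3 + 84/4.6
= 282 + 6.44 + 4.30 + 18.26
= 311 mOsm/kg ≈ 311.0 mOsm/kg
Osmolar gap = measured − calculated = 319 − 311.0 = 8.0 mOsm/kg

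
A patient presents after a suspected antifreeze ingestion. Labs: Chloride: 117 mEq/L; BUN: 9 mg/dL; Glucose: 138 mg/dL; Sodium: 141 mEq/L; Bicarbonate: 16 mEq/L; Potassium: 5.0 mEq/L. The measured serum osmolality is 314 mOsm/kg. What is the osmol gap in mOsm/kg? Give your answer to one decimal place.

21.1 mOsm/kg

Calculated osmolality = 2·Na + glucose/18 + BUN/2.8
= 2·141 + 138/18 + 9/2.8
= 282 + 7.67 + 3.21
= 292.88 mOsm/kg ≈ 292.9 mOsm/kg
Osmolar gap = measured − calculated = 314 − 292.9 = 21.1 mOsm/kg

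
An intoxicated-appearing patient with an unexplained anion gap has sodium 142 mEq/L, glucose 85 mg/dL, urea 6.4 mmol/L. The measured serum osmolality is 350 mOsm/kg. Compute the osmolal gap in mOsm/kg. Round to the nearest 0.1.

54.9 mOsm/kg

Calculated osmolality = 2·Na + glucose/18 + urea
= 2·142 + 85/18 + 6.4
= 284 + 4.72 + 6.40
= 295.12 mOsm/kg ≈ 295.1 mOsm/kg
Osmolar gap = measured − calculated = 350 − 295.1 = 54.9 mOsm/kg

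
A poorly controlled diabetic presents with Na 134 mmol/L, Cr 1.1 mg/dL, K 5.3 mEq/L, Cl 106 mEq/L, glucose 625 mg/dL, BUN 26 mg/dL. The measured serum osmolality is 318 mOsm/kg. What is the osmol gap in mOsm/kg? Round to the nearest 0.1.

6.0 mOsm/kg

Calculated osmolality = 2·Na + glucose/18 + BUN/2.8
= 2·134 + 625/18 + 26/2.8
= 268 + 34.72 + 9.29
= 312.01 mOsm/kg ≈ 312.0 mOsm/kg
Osmolar gap = measured − calculated = 318 − 312.0 = 6.0 mOsm/kg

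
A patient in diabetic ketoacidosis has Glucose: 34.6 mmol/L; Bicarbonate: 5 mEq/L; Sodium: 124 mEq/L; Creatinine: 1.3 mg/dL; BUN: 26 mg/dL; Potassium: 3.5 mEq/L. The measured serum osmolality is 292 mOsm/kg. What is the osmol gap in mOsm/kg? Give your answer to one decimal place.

Calculated osmolality = 2·Na + glucose + BUN/2.8
= 2·124 + 34.6 + 26/2.8
= 248 + 34.60 + 9.29
= 291.89 mOsm/kg ≈ 291.9 mOsm/kg
Osmolar gap = measured − calculated = 292 − 291.9 = 0.1 mOsm/kg

0.1 mOsm/kg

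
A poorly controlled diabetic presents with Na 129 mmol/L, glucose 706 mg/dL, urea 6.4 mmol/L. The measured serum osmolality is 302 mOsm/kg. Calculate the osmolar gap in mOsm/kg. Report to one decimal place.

Calculated osmolality = 2·Na + glucose/18 + urea
= 2·129 + 706/18 + 6.4
= 258 + 39.22 + 6.40
= 303.62 mOsm/kg ≈ 303.6 mOsm/kg
Osmolar gap = measured − calculated = 302 − 303.6 = -1.6 mOsm/kg

-1.6 mOsm/kg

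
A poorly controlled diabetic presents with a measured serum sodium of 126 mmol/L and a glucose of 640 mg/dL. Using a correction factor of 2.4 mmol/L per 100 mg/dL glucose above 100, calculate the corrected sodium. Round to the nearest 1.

139 mmol/L

Corrected Na = measured Na + 2.4 · (glucose − 100)/100
= 126 + 2.4 · (640 − 100)/100
= 126 + 13
= 139 mmol/L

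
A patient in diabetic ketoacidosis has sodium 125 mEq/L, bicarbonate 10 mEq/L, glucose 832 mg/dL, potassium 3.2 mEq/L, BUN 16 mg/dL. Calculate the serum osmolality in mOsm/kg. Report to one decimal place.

301.9 mOsm/kg

Calculated osmolality = 2·Na + glucose/18 + BUN/2.8
= 2·125 + 832/18 + 16/2.8
= 250 + 46.22 + 5.71
= 301.93 mOsm/kg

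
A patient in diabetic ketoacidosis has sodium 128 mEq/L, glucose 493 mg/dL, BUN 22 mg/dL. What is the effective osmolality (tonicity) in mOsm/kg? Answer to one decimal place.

283.4 mOsm/kg

Effective osmolality excludes urea (freely permeant across cell membranes):
2·Na + glucose/18
= 2·128 + 493/18
= 256 + 27.39
= 283.39 mOsm/kg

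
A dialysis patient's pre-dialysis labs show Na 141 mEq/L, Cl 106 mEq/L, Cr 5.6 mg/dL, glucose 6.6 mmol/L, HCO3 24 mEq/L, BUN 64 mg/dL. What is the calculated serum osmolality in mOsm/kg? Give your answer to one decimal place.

311.5 mOsm/kg

Calculated osmolality = 2·Na + glucose + BUN/2.8
= 2·141 + 6.6 + 64/2.8
= 282 + 6.60 + 22.86
= 311.46 mOsm/kg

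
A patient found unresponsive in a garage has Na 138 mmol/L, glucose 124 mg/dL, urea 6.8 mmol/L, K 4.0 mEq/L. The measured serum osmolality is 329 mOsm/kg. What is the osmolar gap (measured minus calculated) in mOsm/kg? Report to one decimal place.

39.3 mOsm/kg

Calculated osmolality = 2·Na + glucose/18 + urea
= 2·138 + 124/18 + 6.8
= 276 + 6.89 + 6.80
= 289.69 mOsm/kg ≈ 289.7 mOsm/kg
Osmolar gap = measured − calculated = 329 − 289.7 = 39.3 mOsm/kg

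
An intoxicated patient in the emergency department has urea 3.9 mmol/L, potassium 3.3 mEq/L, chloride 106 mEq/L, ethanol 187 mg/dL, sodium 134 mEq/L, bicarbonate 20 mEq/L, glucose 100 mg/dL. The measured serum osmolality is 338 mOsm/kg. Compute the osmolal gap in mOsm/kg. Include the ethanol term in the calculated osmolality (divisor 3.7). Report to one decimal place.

Calculated osmolality = 2·Na + glucose/18 + urea + ethanol/3.7
= 2·134 + 100/18 + 3.9 + 187/3.7
= 268 + 5.56 + 3.90 + 50.54
= 328 mOsm/kg ≈ 328.0 mOsm/kg
Osmolar gap = measured − calculated = 338 − 328.0 = 10.0 mOsm/kg

10.0 mOsm/kg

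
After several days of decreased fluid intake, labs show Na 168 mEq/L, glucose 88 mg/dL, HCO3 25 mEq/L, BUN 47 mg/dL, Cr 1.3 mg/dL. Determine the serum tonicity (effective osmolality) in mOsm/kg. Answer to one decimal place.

340.9 mOsm/kg

Effective osmolality excludes urea (freely permeant across cell membranes):
2·Na + glucose/18
= 2·168 + 88/18
= 336 + 4.89
= 340.89 mOsm/kg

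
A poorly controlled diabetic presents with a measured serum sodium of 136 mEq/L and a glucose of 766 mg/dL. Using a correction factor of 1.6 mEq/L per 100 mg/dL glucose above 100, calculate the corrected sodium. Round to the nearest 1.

Corrected Na = measured Na + 1.6 · (glucose − 100)/100
= 136 + 1.6 · (766 − 100)/100
= 136 + 10.7
= 146.7 mEq/L

147 mEq/L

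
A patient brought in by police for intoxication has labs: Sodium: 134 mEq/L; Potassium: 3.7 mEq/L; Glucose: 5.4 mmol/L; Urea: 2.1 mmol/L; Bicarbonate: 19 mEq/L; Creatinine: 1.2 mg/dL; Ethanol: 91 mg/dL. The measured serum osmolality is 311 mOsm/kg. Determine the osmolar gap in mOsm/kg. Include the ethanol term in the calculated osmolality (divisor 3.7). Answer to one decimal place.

10.9 mOsm/kg

Calculated osmolality = 2·Na + glucose + urea + ethanol/3.7
= 2·134 + 5.4 + 2.1 + 91/3.7
= 268 + 5.40 + 2.10 + 24.59
= 300.09 mOsm/kg ≈ 300.1 mOsm/kg
Osmolar gap = measured − calculated = 311 − 300.1 = 10.9 mOsm/kg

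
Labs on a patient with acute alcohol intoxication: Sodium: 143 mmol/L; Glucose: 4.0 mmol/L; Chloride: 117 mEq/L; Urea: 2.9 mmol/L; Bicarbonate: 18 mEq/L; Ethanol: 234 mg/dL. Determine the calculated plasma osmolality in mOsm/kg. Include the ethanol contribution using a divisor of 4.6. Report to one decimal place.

343.8 mOsm/kg

Calculated osmolality = 2·Na + glucose + urea + ethanol/4.6
= 2·143 + 4 + 2.9 + 234/4.6
= 286 + 4 + 2.90 + 50.87
= 343.77 mOsm/kg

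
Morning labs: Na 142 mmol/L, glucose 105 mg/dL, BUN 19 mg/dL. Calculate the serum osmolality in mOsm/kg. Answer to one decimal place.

Calculated osmolality = 2·Na + glucose/18 + BUN/2.8
= 2·142 + 105/18 + 19/2.8
= 284 + 5.83 + 6.79
= 296.62 mOsm/kg

296.6 mOsm/kg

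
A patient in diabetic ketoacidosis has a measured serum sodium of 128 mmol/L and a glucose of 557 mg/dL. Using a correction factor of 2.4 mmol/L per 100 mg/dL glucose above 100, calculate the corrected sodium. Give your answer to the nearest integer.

Corrected Na = measured Na + 2.4 · (glucose − 100)/100
= 128 + 2.4 · (557 − 100)/100
= 128 + 11
= 139 mmol/L

139 mmol/L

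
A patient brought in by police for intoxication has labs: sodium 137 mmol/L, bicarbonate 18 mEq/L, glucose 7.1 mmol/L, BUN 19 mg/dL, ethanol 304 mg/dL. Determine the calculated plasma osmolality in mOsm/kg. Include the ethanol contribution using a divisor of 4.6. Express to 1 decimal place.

Calculated osmolality = 2·Na + glucose + BUN/2.8 + ethanol/4.6
= 2·137 + 7.1 + 19/2.8 + 304/4.6
= 274 + 7.10 + 6.79 + 66.09
= 353.98 mOsm/kg

354.0 mOsm/kg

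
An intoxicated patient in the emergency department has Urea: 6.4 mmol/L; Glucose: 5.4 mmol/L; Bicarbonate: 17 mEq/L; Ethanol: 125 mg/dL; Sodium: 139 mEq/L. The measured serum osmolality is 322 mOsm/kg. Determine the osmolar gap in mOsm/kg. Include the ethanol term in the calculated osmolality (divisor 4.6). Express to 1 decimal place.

Calculated osmolality = 2·Na + glucose + urea + ethanol/4.6
= 2·139 + 5.4 + 6.4 + 125/4.6
= 278 + 5.40 + 6.40 + 27.17
= 316.97 mOsm/kg ≈ 317.0 mOsm/kg
Osmolar gap = measured − calculated = 322 − 317.0 = 5.0 mOsm/kg

5.0 mOsm/kg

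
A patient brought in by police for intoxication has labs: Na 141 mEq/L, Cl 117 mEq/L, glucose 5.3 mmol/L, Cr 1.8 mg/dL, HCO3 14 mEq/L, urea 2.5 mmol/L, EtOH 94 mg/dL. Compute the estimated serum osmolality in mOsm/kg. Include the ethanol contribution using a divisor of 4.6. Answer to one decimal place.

310.2 mOsm/kg

Calculated osmolality = 2·Na + glucose + urea + ethanol/4.6
= 2·141 + 5.3 + 2.5 + 94/4.6
= 282 + 5.30 + 2.50 + 20.43
= 310.23 mOsm/kg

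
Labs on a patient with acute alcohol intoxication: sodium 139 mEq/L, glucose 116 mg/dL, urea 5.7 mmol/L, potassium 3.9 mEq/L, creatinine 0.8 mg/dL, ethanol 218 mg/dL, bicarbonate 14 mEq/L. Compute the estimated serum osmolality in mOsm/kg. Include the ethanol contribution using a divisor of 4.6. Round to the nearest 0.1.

Calculated osmolality = 2·Na + glucose/18 + urea + ethanol/4.6
= 2·139 + 116/18 + 5.7 + 218/4.6
= 278 + 6.44 + 5.70 + 47.39
= 337.53 mOsm/kg

337.5 mOsm/kg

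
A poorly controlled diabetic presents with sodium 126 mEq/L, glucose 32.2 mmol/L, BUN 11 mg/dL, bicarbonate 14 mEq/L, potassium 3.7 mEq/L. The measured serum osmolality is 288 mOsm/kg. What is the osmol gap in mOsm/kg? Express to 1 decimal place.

Calculated osmolality = 2·Na + glucose + BUN/2.8
= 2·126 + 32.2 + 11/2.8
= 252 + 32.20 + 3.93
= 288.13 mOsm/kg ≈ 288.1 mOsm/kg
Osmolar gap = measured − calculated = 288 − 288.1 = -0.1 mOsm/kg

-0.1 mOsm/kg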